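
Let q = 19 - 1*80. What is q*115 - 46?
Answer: -7061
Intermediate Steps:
q = -61 (q = 19 - 80 = -61)
q*115 - 46 = -61*115 - 46 = -7015 - 46 = -7061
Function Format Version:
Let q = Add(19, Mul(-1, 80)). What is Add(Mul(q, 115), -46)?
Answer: -7061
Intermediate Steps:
q = -61 (q = Add(19, -80) = -61)
Add(Mul(q, 115), -46) = Add(Mul(-61, 115), -46) = Add(-7015, -46) = -7061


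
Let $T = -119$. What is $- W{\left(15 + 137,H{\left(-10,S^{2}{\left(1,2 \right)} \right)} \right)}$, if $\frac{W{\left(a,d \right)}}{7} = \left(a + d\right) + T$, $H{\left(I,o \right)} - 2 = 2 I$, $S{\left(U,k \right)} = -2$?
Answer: $-105$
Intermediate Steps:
$H{\left(I,o \right)} = 2 + 2 I$
$W{\left(a,d \right)} = -833 + 7 a + 7 d$ ($W{\left(a,d \right)} = 7 \left(\left(a + d\right) - 119\right) = 7 \left(-119 + a + d\right) = -833 + 7 a + 7 d$)
$- W{\left(15 + 137,H{\left(-10,S^{2}{\left(1,2 \right)} \right)} \right)} = - (-833 + 7 \left(15 + 137\right) + 7 \left(2 + 2 \left(-10\right)\right)) = - (-833 + 7 \cdot 152 + 7 \left(2 - 20\right)) = - (-833 + 1064 + 7 \left(-18\right)) = - (-833 + 1064 - 126) = \left(-1\right) 105 = -105$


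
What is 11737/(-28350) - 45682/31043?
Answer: -1659436391/880069050 ≈ -1.8856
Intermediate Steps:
11737/(-28350) - 45682/31043 = 11737*(-1/28350) - 45682*1/31043 = -11737/28350 - 45682/31043 = -1659436391/880069050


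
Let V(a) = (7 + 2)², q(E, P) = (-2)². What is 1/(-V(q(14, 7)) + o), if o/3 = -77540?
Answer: -1/232701 ≈ -4.2974e-6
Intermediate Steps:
o = -232620 (o = 3*(-77540) = -232620)
q(E, P) = 4
V(a) = 81 (V(a) = 9² = 81)
1/(-V(q(14, 7)) + o) = 1/(-1*81 - 232620) = 1/(-81 - 232620) = 1/(-232701) = -1/232701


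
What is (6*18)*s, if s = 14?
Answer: 1512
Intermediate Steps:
(6*18)*s = (6*18)*14 = 108*14 = 1512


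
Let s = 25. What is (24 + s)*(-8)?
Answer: -392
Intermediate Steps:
(24 + s)*(-8) = (24 + 25)*(-8) = 49*(-8) = -392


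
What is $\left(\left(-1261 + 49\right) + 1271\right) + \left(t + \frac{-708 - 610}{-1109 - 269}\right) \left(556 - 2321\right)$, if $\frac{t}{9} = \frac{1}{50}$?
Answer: $- \frac{13413793}{6890} \approx -1946.8$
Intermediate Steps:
$t = \frac{9}{50} \approx 0.18$
$\left(\left(-1261 + 49\right) + 1271\right) + \left(t + \frac{-708 - 610}{-1109 - 269}\right) \left(556 - 2321\right) = \left(\left(-1261 + 49\right) + 1271\right) + \left(\frac{9}{50} + \frac{-708 - 610}{-1109 - 269}\right) \left(556 - 2321\right) = \left(-1212 + 1271\right) + \left(\frac{9}{50} - \frac{1318}{-1378}\right) \left(-1765\right) = 59 + \left(\frac{9}{50} - - \frac{659}{689}\right) \left(-1765\right) = 59 + \left(\frac{9}{50} + \frac{659}{689}\right) \left(-1765\right) = 59 + \frac{39151}{34450} \left(-1765\right) = 59 - \frac{13820303}{6890} = - \frac{13413793}{6890}$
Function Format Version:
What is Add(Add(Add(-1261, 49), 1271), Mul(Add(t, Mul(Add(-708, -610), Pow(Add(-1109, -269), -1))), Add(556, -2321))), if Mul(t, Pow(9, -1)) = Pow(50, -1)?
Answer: Rational(-13413793, 6890) ≈ -1946.8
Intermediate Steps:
t = Rational(9, 50) (t = Mul(9, Pow(50, -1)) = Mul(9, Rational(1, 50)) = Rational(9, 50) ≈ 0.18000)
Add(Add(Add(-1261, 49), 1271), Mul(Add(t, Mul(Add(-708, -610), Pow(Add(-1109, -269), -1))), Add(556, -2321))) = Add(Add(Add(-1261, 49), 1271), Mul(Add(Rational(9, 50), Mul(Add(-708, -610), Pow(Add(-1109, -269), -1))), Add(556, -2321))) = Add(Add(-1212, 1271), Mul(Add(Rational(9, 50), Mul(-1318, Pow(-1378, -1))), -1765)) = Add(59, Mul(Add(Rational(9, 50), Mul(-1318, Rational(-1, 1378))), -1765)) = Add(59, Mul(Add(Rational(9, 50), Rational(659, 689)), -1765)) = Add(59, Mul(Rational(39151, 34450), -1765)) = Add(59, Rational(-13820303, 6890)) = Rational(-13413793, 6890)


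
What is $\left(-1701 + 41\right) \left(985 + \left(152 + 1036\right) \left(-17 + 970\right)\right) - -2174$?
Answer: $-1881025166$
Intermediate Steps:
$\left(-1701 + 41\right) \left(985 + \left(152 + 1036\right) \left(-17 + 970\right)\right) - -2174 = - 1660 \left(985 + 1188 \cdot 953\right) + 2174 = - 1660 \left(985 + 1132164\right) + 2174 = \left(-1660\right) 1133149 + 2174 = -1881027340 + 2174 = -1881025166$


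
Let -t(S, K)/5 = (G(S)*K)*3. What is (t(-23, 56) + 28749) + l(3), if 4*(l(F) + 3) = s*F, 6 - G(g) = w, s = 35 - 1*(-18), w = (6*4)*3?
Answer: 336903/4 ≈ 84226.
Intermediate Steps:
w = 72 (w = 24*3 = 72)
s = 53 (s = 35 + 18 = 53)
G(g) = -66 (G(g) = 6 - 1*72 = 6 - 72 = -66)
t(S, K) = 990*K (t(S, K) = -5*(-66*K)*3 = -(-990)*K = 990*K)
l(F) = -3 + 53*F/4 (l(F) = -3 + (53*F)/4 = -3 + 53*F/4)
(t(-23, 56) + 28749) + l(3) = (990*56 + 28749) + (-3 + (53/4)*3) = (55440 + 28749) + (-3 + 159/4) = 84189 + 147/4 = 336903/4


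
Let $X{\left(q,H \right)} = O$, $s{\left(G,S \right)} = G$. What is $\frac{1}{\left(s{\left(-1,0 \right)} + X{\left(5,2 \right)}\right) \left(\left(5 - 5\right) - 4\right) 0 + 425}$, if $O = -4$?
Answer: $\frac{1}{425} \approx 0.0023529$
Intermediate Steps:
$X{\left(q,H \right)} = -4$
$\frac{1}{\left(s{\left(-1,0 \right)} + X{\left(5,2 \right)}\right) \left(\left(5 - 5\right) - 4\right) 0 + 425} = \frac{1}{\left(-1 - 4\right) \left(\left(5 - 5\right) - 4\right) 0 + 425} = \frac{1}{- 5 \left(\left(5 - 5\right) - 4\right) 0 + 425} = \frac{1}{- 5 \left(0 - 4\right) 0 + 425} = \frac{1}{\left(-5\right) \left(-4\right) 0 + 425} = \frac{1}{20 \cdot 0 + 425} = \frac{1}{0 + 425} = \frac{1}{425}$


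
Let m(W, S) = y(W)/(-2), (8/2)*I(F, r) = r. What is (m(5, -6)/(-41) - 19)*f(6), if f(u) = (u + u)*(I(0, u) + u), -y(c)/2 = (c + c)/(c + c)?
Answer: -70200/41 ≈ -1712.2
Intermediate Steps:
I(F, r) = r/4
y(c) = -2 (y(c) = -2*(c + c)/(c + c) = -2*2*c/(2*c) = -2*2*c*1/(2*c) = -2*1 = -2)
f(u) = 5*u**2/2 (f(u) = (u + u)*(u/4 + u) = (2*u)*(5*u/4) = 5*u**2/2)
m(W, S) = 1 (m(W, S) = -2/(-2) = -2*(-1/2) = 1)
(m(5, -6)/(-41) - 19)*f(6) = (1/(-41) - 19)*((5/2)*6**2) = (1*(-1/41) - 19)*((5/2)*36) = (-1/41 - 19)*90 = -780/41*90 = -70200/41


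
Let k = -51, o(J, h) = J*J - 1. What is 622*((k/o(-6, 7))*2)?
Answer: -63444/35 ≈ -1812.7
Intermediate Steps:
o(J, h) = -1 + J² (o(J, h) = J² - 1 = -1 + J²)
622*((k/o(-6, 7))*2) = 622*(-51/(-1 + (-6)²)*2) = 622*(-51/(-1 + 36)*2) = 622*(-51/35*2) = 622*(-102/35) = -63444/35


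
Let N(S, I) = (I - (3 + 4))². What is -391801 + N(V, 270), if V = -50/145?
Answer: -322632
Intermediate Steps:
V = -10/29 (V = -50*1/145 = -10/29 ≈ -0.34483)
N(S, I) = (-7 + I)² (N(S, I) = (I - 1*7)² = (I - 7)² = (-7 + I)²)
-391801 + N(V, 270) = -391801 + (-7 + 270)² = -391801 + 263² = -391801 + 69169 = -322632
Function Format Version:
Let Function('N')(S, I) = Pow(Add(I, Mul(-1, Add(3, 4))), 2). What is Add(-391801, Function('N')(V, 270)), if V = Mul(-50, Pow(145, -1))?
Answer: -322632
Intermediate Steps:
V = Rational(-10, 29) (V = Mul(-50, Rational(1, 145)) = Rational(-10, 29) ≈ -0.34483)
Function('N')(S, I) = Pow(Add(-7, I), 2) (Function('N')(S, I) = Pow(Add(I, Mul(-1, 7)), 2) = Pow(Add(I, -7), 2) = Pow(Add(-7, I), 2))
Add(-391801, Function('N')(V, 270)) = Add(-391801, Pow(Add(-7, 270), 2)) = Add(-391801, Pow(263, 2)) = Add(-391801, 69169) = -322632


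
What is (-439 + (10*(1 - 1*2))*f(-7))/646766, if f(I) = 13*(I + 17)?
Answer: -1739/646766 ≈ -0.0026888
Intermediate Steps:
f(I) = 221 + 13*I (f(I) = 13*(17 + I) = 221 + 13*I)
(-439 + (10*(1 - 1*2))*f(-7))/646766 = (-439 + (10*(1 - 1*2))*(221 + 13*(-7)))/646766 = (-439 + (10*(1 - 2))*(221 - 91))*(1/646766) = (-439 + (10*(-1))*130)*(1/646766) = (-439 - 10*130)*(1/646766) = (-439 - 1300)*(1/646766) = -1739*1/646766 = -1739/646766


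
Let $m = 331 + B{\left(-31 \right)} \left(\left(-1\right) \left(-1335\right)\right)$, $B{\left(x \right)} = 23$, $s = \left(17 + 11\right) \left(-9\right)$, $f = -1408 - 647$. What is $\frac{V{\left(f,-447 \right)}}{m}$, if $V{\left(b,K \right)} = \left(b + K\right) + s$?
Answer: $- \frac{1377}{15518} \approx -0.088736$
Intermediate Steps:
$f = -2055$ ($f = -1408 - 647 = -2055$)
$s = -252$ ($s = 28 \left(-9\right) = -252$)
$V{\left(b,K \right)} = -252 + K + b$ ($V{\left(b,K \right)} = \left(b + K\right) - 252 = \left(K + b\right) - 252 = -252 + K + b$)
$m = 31036$ ($m = 331 + 23 \left(\left(-1\right) \left(-1335\right)\right) = 331 + 23 \cdot 1335 = 331 + 30705 = 31036$)
$\frac{V{\left(f,-447 \right)}}{m} = \frac{-252 - 447 - 2055}{31036} = \left(-2754\right) \frac{1}{31036} = - \frac{1377}{15518}$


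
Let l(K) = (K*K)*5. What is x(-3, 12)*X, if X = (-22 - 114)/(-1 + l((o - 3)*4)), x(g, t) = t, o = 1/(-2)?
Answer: -1632/979 ≈ -1.6670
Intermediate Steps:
o = -½ ≈ -0.50000
l(K) = 5*K² (l(K) = K²*5 = 5*K²)
X = -136/979 (X = (-22 - 114)/(-1 + 5*((-½ - 3)*4)²) = -136/(-1 + 5*(-7/2*4)²) = -136/(-1 + 5*(-14)²) = -136/(-1 + 5*196) = -136/(-1 + 980) = -136/979 ≈ -0.13892)
x(-3, 12)*X = 12*(-136/979) = -1632/979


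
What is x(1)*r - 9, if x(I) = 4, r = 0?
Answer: -9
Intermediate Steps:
x(1)*r - 9 = 4*0 - 9 = 0 - 9 = -9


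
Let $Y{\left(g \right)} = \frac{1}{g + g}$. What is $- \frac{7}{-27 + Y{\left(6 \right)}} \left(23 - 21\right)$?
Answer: $\frac{168}{323} \approx 0.52012$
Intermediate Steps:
$Y{\left(g \right)} = \frac{1}{2 g}$
$- \frac{7}{-27 + Y{\left(6 \right)}} \left(23 - 21\right) = - \frac{7}{-27 + \frac{1}{2 \cdot 6}} \left(23 - 21\right) = - \frac{7}{-27 + \frac{1}{2} \cdot \frac{1}{6}} \left(23 - 21\right) = - \frac{7}{-27 + \frac{1}{12}} \cdot 2 = - \frac{7}{- \frac{323}{12}} \cdot 2 = \left(-7\right) \left(- \frac{12}{323}\right) 2 = \frac{84}{323} \cdot 2 = \frac{168}{323}$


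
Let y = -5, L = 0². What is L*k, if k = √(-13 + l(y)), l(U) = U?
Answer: 0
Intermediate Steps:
L = 0
k = 3*I*√2 (k = √(-13 - 5) = √(-18) = 3*I*√2 ≈ 4.2426*I)
L*k = 0*(3*I*√2) = 0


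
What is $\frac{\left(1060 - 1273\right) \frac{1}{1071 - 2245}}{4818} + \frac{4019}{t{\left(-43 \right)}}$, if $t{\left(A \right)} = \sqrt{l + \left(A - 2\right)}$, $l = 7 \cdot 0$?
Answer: $\frac{71}{1885444} - \frac{4019 i \sqrt{5}}{15} \approx 3.7657 \cdot 10^{-5} - 599.12 i$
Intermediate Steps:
$l = 0$
$t{\left(A \right)} = \sqrt{-2 + A}$ ($t{\left(A \right)} = \sqrt{0 + \left(A - 2\right)} = \sqrt{0 + \left(-2 + A\right)} = \sqrt{-2 + A}$)
$\frac{\left(1060 - 1273\right) \frac{1}{1071 - 2245}}{4818} + \frac{4019}{t{\left(-43 \right)}} = \frac{\left(1060 - 1273\right) \frac{1}{1071 - 2245}}{4818} + \frac{4019}{\sqrt{-2 - 43}} = - \frac{213}{-1174} \cdot \frac{1}{4818} + \frac{4019}{\sqrt{-45}} = \left(-213\right) \left(- \frac{1}{1174}\right) \frac{1}{4818} + \frac{4019}{3 i \sqrt{5}} = \frac{213}{1174} \cdot \frac{1}{4818} + 4019 \left(- \frac{i \sqrt{5}}{15}\right) = \frac{71}{1885444} - \frac{4019 i \sqrt{5}}{15}$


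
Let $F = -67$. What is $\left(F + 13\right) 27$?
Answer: $-1458$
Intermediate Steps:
$\left(F + 13\right) 27 = \left(-67 + 13\right) 27 = \left(-54\right) 27 = -1458$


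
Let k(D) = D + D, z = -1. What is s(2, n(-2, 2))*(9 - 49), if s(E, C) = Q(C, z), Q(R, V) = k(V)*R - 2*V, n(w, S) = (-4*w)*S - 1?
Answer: 1120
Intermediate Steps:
k(D) = 2*D
n(w, S) = -1 - 4*S*w (n(w, S) = -4*S*w - 1 = -1 - 4*S*w)
Q(R, V) = -2*V + 2*R*V (Q(R, V) = (2*V)*R - 2*V = 2*R*V - 2*V = -2*V + 2*R*V)
s(E, C) = 2 - 2*C (s(E, C) = 2*(-1)*(-1 + C) = 2 - 2*C)
s(2, n(-2, 2))*(9 - 49) = (2 - 2*(-1 - 4*2*(-2)))*(9 - 49) = (2 - 2*(-1 + 16))*(-40) = (2 - 2*15)*(-40) = (2 - 30)*(-40) = -28*(-40) = 1120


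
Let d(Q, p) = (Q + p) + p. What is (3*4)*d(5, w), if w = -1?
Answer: 36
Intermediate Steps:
d(Q, p) = Q + 2*p
(3*4)*d(5, w) = (3*4)*(5 + 2*(-1)) = 12*(5 - 2) = 12*3 = 36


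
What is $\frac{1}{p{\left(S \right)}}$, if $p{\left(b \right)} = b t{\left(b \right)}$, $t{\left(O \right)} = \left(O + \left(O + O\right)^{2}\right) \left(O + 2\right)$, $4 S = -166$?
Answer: $\frac{8}{89798115} \approx 8.9089 \cdot 10^{-8}$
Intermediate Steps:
$S = - \frac{83}{2}$ ($S = \frac{1}{4} \left(-166\right) = - \frac{83}{2} \approx -41.5$)
$t{\left(O \right)} = \left(2 + O\right) \left(O + 4 O^{2}\right)$ ($t{\left(O \right)} = \left(O + \left(2 O\right)^{2}\right) \left(2 + O\right) = \left(O + 4 O^{2}\right) \left(2 + O\right) = \left(2 + O\right) \left(O + 4 O^{2}\right)$)
$p{\left(b \right)} = b^{2} \left(2 + 4 b^{2} + 9 b\right)$ ($p{\left(b \right)} = b b \left(2 + 4 b^{2} + 9 b\right) = b^{2} \left(2 + 4 b^{2} + 9 b\right)$)
$\frac{1}{p{\left(S \right)}} = \frac{1}{\left(- \frac{83}{2}\right)^{2} \left(2 + 4 \left(- \frac{83}{2}\right)^{2} + 9 \left(- \frac{83}{2}\right)\right)} = \frac{1}{\frac{6889}{4} \left(2 + 4 \cdot \frac{6889}{4} - \frac{747}{2}\right)} = \frac{1}{\frac{6889}{4} \left(2 + 6889 - \frac{747}{2}\right)} = \frac{1}{\frac{6889}{4} \cdot \frac{13035}{2}} = \frac{1}{\frac{89798115}{8}} = \frac{8}{89798115}$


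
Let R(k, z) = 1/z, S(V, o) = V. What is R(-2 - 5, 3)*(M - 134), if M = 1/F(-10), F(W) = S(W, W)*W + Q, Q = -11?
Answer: -3975/89 ≈ -44.663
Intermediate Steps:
F(W) = -11 + W² (F(W) = W*W - 11 = W² - 11 = -11 + W²)
M = 1/89 (M = 1/(-11 + (-10)²) = 1/(-11 + 100) = 1/89 ≈ 0.011236)
R(-2 - 5, 3)*(M - 134) = (1/89 - 134)/3 = (⅓)*(-11925/89) = -3975/89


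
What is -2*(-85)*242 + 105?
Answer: 41245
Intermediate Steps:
-2*(-85)*242 + 105 = 170*242 + 105 = 41140 + 105 = 41245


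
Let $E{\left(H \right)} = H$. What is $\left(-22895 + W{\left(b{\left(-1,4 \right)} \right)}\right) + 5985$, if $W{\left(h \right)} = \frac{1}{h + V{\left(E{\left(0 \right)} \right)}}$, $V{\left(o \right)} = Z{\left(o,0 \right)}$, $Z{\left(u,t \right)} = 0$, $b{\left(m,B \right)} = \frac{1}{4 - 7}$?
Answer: $-16913$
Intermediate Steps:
$b{\left(m,B \right)} = - \frac{1}{3}$ ($b{\left(m,B \right)} = \frac{1}{-3} = - \frac{1}{3}$)
$V{\left(o \right)} = 0$
$W{\left(h \right)} = \frac{1}{h}$ ($W{\left(h \right)} = \frac{1}{h + 0} = \frac{1}{h}$)
$\left(-22895 + W{\left(b{\left(-1,4 \right)} \right)}\right) + 5985 = \left(-22895 + \frac{1}{- \frac{1}{3}}\right) + 5985 = \left(-22895 - 3\right) + 5985 = -22898 + 5985 = -16913$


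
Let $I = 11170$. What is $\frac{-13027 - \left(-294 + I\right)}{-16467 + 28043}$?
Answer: $- \frac{23903}{11576} \approx -2.0649$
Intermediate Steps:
$\frac{-13027 - \left(-294 + I\right)}{-16467 + 28043} = \frac{-13027 + \left(14 \cdot 21 - 11170\right)}{-16467 + 28043} = \frac{-13027 + \left(294 - 11170\right)}{11576} = \left(-13027 - 10876\right) \frac{1}{11576} = \left(-23903\right) \frac{1}{11576} = - \frac{23903}{11576}$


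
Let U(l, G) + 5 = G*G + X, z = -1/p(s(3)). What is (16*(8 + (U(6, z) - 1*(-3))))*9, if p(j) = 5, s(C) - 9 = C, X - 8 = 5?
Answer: 68544/25 ≈ 2741.8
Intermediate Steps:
X = 13 (X = 8 + 5 = 13)
s(C) = 9 + C
z = -1/5 ≈ -0.20000
U(l, G) = 8 + G**2 (U(l, G) = -5 + (G*G + 13) = -5 + (G**2 + 13) = -5 + (13 + G**2) = 8 + G**2)
(16*(8 + (U(6, z) - 1*(-3))))*9 = (16*(8 + ((8 + (-1/5)**2) - 1*(-3))))*9 = (16*(8 + ((8 + 1/25) + 3)))*9 = (16*(8 + (201/25 + 3)))*9 = (16*(8 + 276/25))*9 = (16*(476/25))*9 = (7616/25)*9 = 68544/25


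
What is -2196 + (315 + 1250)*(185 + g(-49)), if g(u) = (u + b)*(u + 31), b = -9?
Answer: 1921189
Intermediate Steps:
g(u) = (-9 + u)*(31 + u) (g(u) = (u - 9)*(u + 31) = (-9 + u)*(31 + u))
-2196 + (315 + 1250)*(185 + g(-49)) = -2196 + (315 + 1250)*(185 + (-279 + (-49)**2 + 22*(-49))) = -2196 + 1565*(185 + (-279 + 2401 - 1078)) = -2196 + 1565*(185 + 1044) = -2196 + 1565*1229 = -2196 + 1923385 = 1921189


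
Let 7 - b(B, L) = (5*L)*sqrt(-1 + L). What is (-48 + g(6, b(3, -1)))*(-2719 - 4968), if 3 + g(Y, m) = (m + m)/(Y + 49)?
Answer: 21454417/55 - 15374*I*sqrt(2)/11 ≈ 3.9008e+5 - 1976.6*I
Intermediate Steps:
b(B, L) = 7 - 5*L*sqrt(-1 + L)
g(Y, m) = -3 + 2*m/(49 + Y) (g(Y, m) = -3 + (m + m)/(Y + 49) = -3 + (2*m)/(49 + Y) = -3 + 2*m/(49 + Y))
(-48 + g(6, b(3, -1)))*(-2719 - 4968) = (-48 + (-147 - 3*6 + 2*(7 - 5*(-1)*sqrt(-1 - 1)))/(49 + 6))*(-2719 - 4968) = (-48 + (-147 - 18 + 2*(7 - 5*(-1)*sqrt(-2)))/55)*(-7687) = (-48 + (-147 - 18 + 2*(7 - 5*(-1)*I*sqrt(2)))/55)*(-7687) = (-48 + (-147 - 18 + 2*(7 + 5*I*sqrt(2)))/55)*(-7687) = (-48 + (-147 - 18 + (14 + 10*I*sqrt(2)))/55)*(-7687) = (-48 + (-151 + 10*I*sqrt(2))/55)*(-7687) = (-48 + (-151/55 + 2*I*sqrt(2)/11))*(-7687) = (-2791/55 + 2*I*sqrt(2)/11)*(-7687) = 21454417/55 - 15374*I*sqrt(2)/11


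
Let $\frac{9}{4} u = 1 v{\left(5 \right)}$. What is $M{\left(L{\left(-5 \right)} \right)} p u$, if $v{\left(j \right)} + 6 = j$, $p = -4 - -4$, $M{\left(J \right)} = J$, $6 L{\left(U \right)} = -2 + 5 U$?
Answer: $0$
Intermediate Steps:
$L{\left(U \right)} = - \frac{1}{3} + \frac{5 U}{6}$ ($L{\left(U \right)} = \frac{-2 + 5 U}{6} = - \frac{1}{3} + \frac{5 U}{6}$)
$p = 0$ ($p = -4 + 4 = 0$)
$v{\left(j \right)} = -6 + j$
$u = - \frac{4}{9}$ ($u = \frac{4 \cdot 1 \left(-6 + 5\right)}{9} = \frac{4 \cdot 1 \left(-1\right)}{9} = \frac{4}{9} \left(-1\right) = - \frac{4}{9} \approx -0.44444$)
$M{\left(L{\left(-5 \right)} \right)} p u = \left(- \frac{1}{3} + \frac{5}{6} \left(-5\right)\right) 0 \left(- \frac{4}{9}\right) = \left(- \frac{1}{3} - \frac{25}{6}\right) 0 \left(- \frac{4}{9}\right) = \left(- \frac{9}{2}\right) 0 \left(- \frac{4}{9}\right) = 0 \left(- \frac{4}{9}\right) = 0$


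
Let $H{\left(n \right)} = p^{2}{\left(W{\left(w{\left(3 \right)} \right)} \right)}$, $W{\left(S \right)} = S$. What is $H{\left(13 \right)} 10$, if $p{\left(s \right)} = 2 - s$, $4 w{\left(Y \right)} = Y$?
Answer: $\frac{125}{8} \approx 15.625$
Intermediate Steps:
$w{\left(Y \right)} = \frac{Y}{4}$
$H{\left(n \right)} = \frac{25}{16}$ ($H{\left(n \right)} = \left(2 - \frac{1}{4} \cdot 3\right)^{2} = \left(2 - \frac{3}{4}\right)^{2} = \left(\frac{5}{4}\right)^{2} = \frac{25}{16}$)
$H{\left(13 \right)} 10 = \frac{25}{16} \cdot 10 = \frac{125}{8}$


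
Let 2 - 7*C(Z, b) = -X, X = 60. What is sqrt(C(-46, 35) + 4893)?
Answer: sqrt(240191)/7 ≈ 70.013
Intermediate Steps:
C(Z, b) = 62/7 (C(Z, b) = 2/7 - (-1)*60/7 = 2/7 - 1/7*(-60) = 2/7 + 60/7 = 62/7)
sqrt(C(-46, 35) + 4893) = sqrt(62/7 + 4893) = sqrt(34313/7) = sqrt(240191)/7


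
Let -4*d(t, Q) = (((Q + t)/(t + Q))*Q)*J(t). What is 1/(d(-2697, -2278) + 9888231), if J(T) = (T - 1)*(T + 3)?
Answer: 1/4149248865 ≈ 2.4101e-10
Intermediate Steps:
J(T) = (-1 + T)*(3 + T)
d(t, Q) = -Q*(-3 + t² + 2*t)/4 (d(t, Q) = -((Q + t)/(t + Q))*Q*(-3 + t² + 2*t)/4 = -((Q + t)/(Q + t))*Q*(-3 + t² + 2*t)/4 = -1*Q*(-3 + t² + 2*t)/4 = -Q*(-3 + t² + 2*t)/4)
1/(d(-2697, -2278) + 9888231) = 1/((¼)*(-2278)*(3 - 1*(-2697)² - 2*(-2697)) + 9888231) = 1/((¼)*(-2278)*(3 - 1*7273809 + 5394) + 9888231) = 1/((¼)*(-2278)*(3 - 7273809 + 5394) + 9888231) = 1/((¼)*(-2278)*(-7268412) + 9888231) = 1/(4139360634 + 9888231) = 1/4149248865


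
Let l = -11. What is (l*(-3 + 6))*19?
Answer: -627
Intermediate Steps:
(l*(-3 + 6))*19 = -11*(-3 + 6)*19 = -11*3*19 = -33*19 = -627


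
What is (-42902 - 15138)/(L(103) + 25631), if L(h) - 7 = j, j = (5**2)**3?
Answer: -58040/41263 ≈ -1.4066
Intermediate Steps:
j = 15625 (j = 25**3 = 15625)
L(h) = 15632 (L(h) = 7 + 15625 = 15632)
(-42902 - 15138)/(L(103) + 25631) = (-42902 - 15138)/(15632 + 25631) = -58040/41263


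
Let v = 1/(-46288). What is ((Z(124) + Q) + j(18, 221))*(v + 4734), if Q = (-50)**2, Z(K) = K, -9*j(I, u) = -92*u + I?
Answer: 4813133143315/208296 ≈ 2.3107e+7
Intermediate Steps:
j(I, u) = -I/9 + 92*u/9 (j(I, u) = -(-92*u + I)/9 = -(I - 92*u)/9 = -I/9 + 92*u/9)
Q = 2500
v = -1/46288 ≈ -2.1604e-5
((Z(124) + Q) + j(18, 221))*(v + 4734) = ((124 + 2500) + (-1/9*18 + (92/9)*221))*(-1/46288 + 4734) = (2624 + (-2 + 20332/9))*(219127391/46288) = (2624 + 20314/9)*(219127391/46288) = (43930/9)*(219127391/46288) = 4813133143315/208296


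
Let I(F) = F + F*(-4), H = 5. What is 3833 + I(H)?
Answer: 3818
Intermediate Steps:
I(F) = -3*F (I(F) = F - 4*F = -3*F)
3833 + I(H) = 3833 - 3*5 = 3833 - 15 = 3818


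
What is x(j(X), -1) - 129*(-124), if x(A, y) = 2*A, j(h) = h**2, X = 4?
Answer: 16028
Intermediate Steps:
x(j(X), -1) - 129*(-124) = 2*4**2 - 129*(-124) = 2*16 + 15996 = 32 + 15996 = 16028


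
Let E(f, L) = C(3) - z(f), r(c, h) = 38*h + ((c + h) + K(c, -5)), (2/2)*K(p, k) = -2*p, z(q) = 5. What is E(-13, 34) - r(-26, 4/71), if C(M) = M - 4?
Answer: -2428/71 ≈ -34.197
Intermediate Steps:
C(M) = -4 + M
K(p, k) = -2*p
r(c, h) = -c + 39*h (r(c, h) = 38*h + ((c + h) - 2*c) = 38*h + (h - c) = -c + 39*h)
E(f, L) = -6 (E(f, L) = (-4 + 3) - 1*5 = -1 - 5 = -6)
E(-13, 34) - r(-26, 4/71) = -6 - (-1*(-26) + 39*(4/71)) = -6 - (26 + 39*(4*(1/71))) = -6 - (26 + 39*(4/71)) = -6 - (26 + 156/71) = -6 - 1*2002/71 = -6 - 2002/71 = -2428/71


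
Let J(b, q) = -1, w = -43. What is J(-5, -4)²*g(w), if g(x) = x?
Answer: -43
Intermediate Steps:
J(-5, -4)²*g(w) = (-1)²*(-43) = 1*(-43) = -43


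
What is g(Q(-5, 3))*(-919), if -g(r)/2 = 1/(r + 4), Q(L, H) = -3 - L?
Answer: 919/3 ≈ 306.33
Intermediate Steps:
g(r) = -2/(4 + r) (g(r) = -2/(r + 4) = -2/(4 + r))
g(Q(-5, 3))*(-919) = -2/(4 + (-3 - 1*(-5)))*(-919) = -2/(4 + (-3 + 5))*(-919) = -2/(4 + 2)*(-919) = -2/6*(-919) = -2*⅙*(-919) = -⅓*(-919) = 919/3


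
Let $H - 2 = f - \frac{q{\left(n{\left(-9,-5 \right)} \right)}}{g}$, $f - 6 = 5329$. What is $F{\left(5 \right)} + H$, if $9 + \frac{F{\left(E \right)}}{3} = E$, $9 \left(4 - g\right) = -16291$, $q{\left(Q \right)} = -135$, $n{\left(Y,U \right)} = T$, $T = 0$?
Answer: $\frac{86942490}{16327} \approx 5325.1$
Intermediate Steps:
$n{\left(Y,U \right)} = 0$
$f = 5335$ ($f = 6 + 5329 = 5335$)
$g = \frac{16327}{9}$ ($g = 4 - - \frac{16291}{9} = 4 + \frac{16291}{9} = \frac{16327}{9} \approx 1814.1$)
$F{\left(E \right)} = -27 + 3 E$
$H = \frac{87138414}{16327}$ ($H = 2 + \left(5335 - - \frac{135}{\frac{16327}{9}}\right) = 2 + \left(5335 - \left(-135\right) \frac{9}{16327}\right) = 2 + \left(5335 - - \frac{1215}{16327}\right) = 2 + \left(5335 + \frac{1215}{16327}\right) = 2 + \frac{87105760}{16327} = \frac{87138414}{16327} \approx 5337.1$)
$F{\left(5 \right)} + H = \left(-27 + 3 \cdot 5\right) + \frac{87138414}{16327} = \left(-27 + 15\right) + \frac{87138414}{16327} = -12 + \frac{87138414}{16327} = \frac{86942490}{16327}$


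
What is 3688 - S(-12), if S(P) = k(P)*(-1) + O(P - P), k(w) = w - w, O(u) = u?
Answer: 3688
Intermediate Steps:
k(w) = 0
S(P) = 0 (S(P) = 0*(-1) + (P - P) = 0 + 0 = 0)
3688 - S(-12) = 3688 - 1*0 = 3688 + 0 = 3688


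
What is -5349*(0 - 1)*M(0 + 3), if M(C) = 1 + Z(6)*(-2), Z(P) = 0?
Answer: 5349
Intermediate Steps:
M(C) = 1 (M(C) = 1 + 0*(-2) = 1 + 0 = 1)
-5349*(0 - 1)*M(0 + 3) = -5349*(0 - 1) = -(-5349) = -5349*(-1) = 5349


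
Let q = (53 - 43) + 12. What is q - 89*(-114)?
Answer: 10168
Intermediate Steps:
q = 22 (q = 10 + 12 = 22)
q - 89*(-114) = 22 - 89*(-114) = 22 + 10146 = 10168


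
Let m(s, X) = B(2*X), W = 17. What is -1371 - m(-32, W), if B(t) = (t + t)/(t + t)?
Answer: -1372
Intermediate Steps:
B(t) = 1 (B(t) = (2*t)/((2*t)) = (2*t)*(1/(2*t)) = 1)
m(s, X) = 1
-1371 - m(-32, W) = -1371 - 1*1 = -1371 - 1 = -1372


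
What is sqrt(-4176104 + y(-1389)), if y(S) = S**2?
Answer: I*sqrt(2246783) ≈ 1498.9*I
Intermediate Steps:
sqrt(-4176104 + y(-1389)) = sqrt(-4176104 + (-1389)**2) = sqrt(-4176104 + 1929321) = sqrt(-2246783) = I*sqrt(2246783)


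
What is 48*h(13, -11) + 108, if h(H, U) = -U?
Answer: 636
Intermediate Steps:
48*h(13, -11) + 108 = 48*(-1*(-11)) + 108 = 48*11 + 108 = 528 + 108 = 636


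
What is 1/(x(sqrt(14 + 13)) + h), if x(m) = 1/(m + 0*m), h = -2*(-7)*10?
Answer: 3780/529199 - 3*sqrt(3)/529199 ≈ 0.0071331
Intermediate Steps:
h = 140 (h = 14*10 = 140)
x(m) = 1/m (x(m) = 1/(m + 0) = 1/m)
1/(x(sqrt(14 + 13)) + h) = 1/(1/(sqrt(14 + 13)) + 140) = 1/(1/(sqrt(27)) + 140) = 1/(1/(3*sqrt(3)) + 140) = 1/(sqrt(3)/9 + 140) = 1/(140 + sqrt(3)/9)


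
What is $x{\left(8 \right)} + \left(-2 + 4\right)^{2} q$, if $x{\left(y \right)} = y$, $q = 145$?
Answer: $588$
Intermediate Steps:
$x{\left(8 \right)} + \left(-2 + 4\right)^{2} q = 8 + \left(-2 + 4\right)^{2} \cdot 145 = 8 + 2^{2} \cdot 145 = 8 + 4 \cdot 145 = 8 + 580 = 588$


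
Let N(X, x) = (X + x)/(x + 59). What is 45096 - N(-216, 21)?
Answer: 721575/16 ≈ 45098.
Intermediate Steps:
N(X, x) = (X + x)/(59 + x)
45096 - N(-216, 21) = 45096 - (-216 + 21)/(59 + 21) = 45096 - (-195)/80 = 45096 - 1*(-39/16) = 45096 + 39/16 = 721575/16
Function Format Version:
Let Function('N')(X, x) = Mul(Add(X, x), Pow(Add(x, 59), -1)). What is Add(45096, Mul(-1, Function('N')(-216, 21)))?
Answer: Rational(721575, 16) ≈ 45098.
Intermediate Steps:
Function('N')(X, x) = Mul(Pow(Add(59, x), -1), Add(X, x)) (Function('N')(X, x) = Mul(Add(X, x), Pow(Add(59, x), -1)) = Mul(Pow(Add(59, x), -1), Add(X, x)))
Add(45096, Mul(-1, Function('N')(-216, 21))) = Add(45096, Mul(-1, Mul(Pow(Add(59, 21), -1), Add(-216, 21)))) = Add(45096, Mul(-1, Mul(Pow(80, -1), -195))) = Add(45096, Mul(-1, Mul(Rational(1, 80), -195))) = Add(45096, Mul(-1, Rational(-39, 16))) = Add(45096, Rational(39, 16)) = Rational(721575, 16)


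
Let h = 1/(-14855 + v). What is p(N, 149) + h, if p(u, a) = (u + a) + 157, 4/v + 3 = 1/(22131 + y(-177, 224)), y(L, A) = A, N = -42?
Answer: 65757442474/249081285 ≈ 264.00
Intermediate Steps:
v = -22355/16766 (v = 4/(-3 + 1/(22131 + 224)) = 4/(-3 + 1/22355) = 4/(-67064/22355) = 4*(-22355/67064) = -22355/16766 ≈ -1.3334)
p(u, a) = 157 + a + u (p(u, a) = (a + u) + 157 = 157 + a + u)
h = -16766/249081285 (h = 1/(-14855 - 22355/16766) = 1/(-249081285/16766) = -16766/249081285 ≈ -6.7311e-5)
p(N, 149) + h = (157 + 149 - 42) - 16766/249081285 = 264 - 16766/249081285 = 65757442474/249081285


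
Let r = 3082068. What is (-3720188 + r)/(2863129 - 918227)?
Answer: -319060/972451 ≈ -0.32810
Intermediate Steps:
(-3720188 + r)/(2863129 - 918227) = (-3720188 + 3082068)/(2863129 - 918227) = -638120/1944902 = -638120*1/1944902 = -319060/972451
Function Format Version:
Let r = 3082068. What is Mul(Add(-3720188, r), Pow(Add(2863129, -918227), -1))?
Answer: Rational(-319060, 972451) ≈ -0.32810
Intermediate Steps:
Mul(Add(-3720188, r), Pow(Add(2863129, -918227), -1)) = Mul(Add(-3720188, 3082068), Pow(Add(2863129, -918227), -1)) = Mul(-638120, Pow(1944902, -1)) = Mul(-638120, Rational(1, 1944902)) = Rational(-319060, 972451)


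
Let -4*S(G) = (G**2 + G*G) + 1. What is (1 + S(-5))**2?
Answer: 2209/16 ≈ 138.06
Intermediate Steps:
S(G) = -1/4 - G**2/2 (S(G) = -((G**2 + G*G) + 1)/4 = -((G**2 + G**2) + 1)/4 = -(2*G**2 + 1)/4 = -(1 + 2*G**2)/4 = -1/4 - G**2/2)
(1 + S(-5))**2 = (1 + (-1/4 - 1/2*(-5)**2))**2 = (1 + (-1/4 - 1/2*25))**2 = (1 + (-1/4 - 25/2))**2 = (1 - 51/4)**2 = (-47/4)**2 = 2209/16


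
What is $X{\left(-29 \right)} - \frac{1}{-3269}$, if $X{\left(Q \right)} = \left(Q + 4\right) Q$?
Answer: $\frac{2370026}{3269} \approx 725.0$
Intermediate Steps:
$X{\left(Q \right)} = Q \left(4 + Q\right)$ ($X{\left(Q \right)} = \left(4 + Q\right) Q = Q \left(4 + Q\right)$)
$X{\left(-29 \right)} - \frac{1}{-3269} = - 29 \left(4 - 29\right) - \frac{1}{-3269} = \left(-29\right) \left(-25\right) - - \frac{1}{3269} = 725 + \frac{1}{3269} = \frac{2370026}{3269}$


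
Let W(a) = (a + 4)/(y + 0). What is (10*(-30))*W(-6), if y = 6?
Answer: 100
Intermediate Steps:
W(a) = ⅔ + a/6 (W(a) = (a + 4)/(6 + 0) = (4 + a)/6 = (4 + a)*(⅙) = ⅔ + a/6)
(10*(-30))*W(-6) = (10*(-30))*(⅔ + (⅙)*(-6)) = -300*(⅔ - 1) = -300*(-⅓) = 100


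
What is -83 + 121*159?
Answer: 19156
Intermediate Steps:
-83 + 121*159 = -83 + 19239 = 19156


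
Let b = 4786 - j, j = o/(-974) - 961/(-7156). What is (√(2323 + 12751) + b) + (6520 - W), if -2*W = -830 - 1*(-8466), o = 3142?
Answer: 52717490597/3484972 + √15074 ≈ 15250.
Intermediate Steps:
j = -10774069/3484972 (j = 3142/(-974) - 961/(-7156) = 3142*(-1/974) - 961*(-1/7156) = -1571/487 + 961/7156 = -10774069/3484972 ≈ -3.0916)
b = 16689850061/3484972 (b = 4786 - 1*(-10774069/3484972) = 4786 + 10774069/3484972 = 16689850061/3484972 ≈ 4789.1)
W = -3818 (W = -(-830 - 1*(-8466))/2 = -(-830 + 8466)/2 = -½*7636 = -3818)
(√(2323 + 12751) + b) + (6520 - W) = (√(2323 + 12751) + 16689850061/3484972) + (6520 - 1*(-3818)) = (√15074 + 16689850061/3484972) + (6520 + 3818) = (16689850061/3484972 + √15074) + 10338 = 52717490597/3484972 + √15074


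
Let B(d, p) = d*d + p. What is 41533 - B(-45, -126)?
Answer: 39634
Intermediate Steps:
B(d, p) = p + d² (B(d, p) = d² + p = p + d²)
41533 - B(-45, -126) = 41533 - (-126 + (-45)²) = 41533 - (-126 + 2025) = 41533 - 1*1899 = 41533 - 1899 = 39634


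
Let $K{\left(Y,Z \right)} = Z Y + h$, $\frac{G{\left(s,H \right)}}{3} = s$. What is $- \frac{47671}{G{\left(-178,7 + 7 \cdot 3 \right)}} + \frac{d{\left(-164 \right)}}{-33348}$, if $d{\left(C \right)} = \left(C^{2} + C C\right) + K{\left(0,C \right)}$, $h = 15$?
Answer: $\frac{260166595}{2967972} \approx 87.658$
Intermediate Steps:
$G{\left(s,H \right)} = 3 s$
$K{\left(Y,Z \right)} = 15 + Y Z$ ($K{\left(Y,Z \right)} = Z Y + 15 = Y Z + 15 = 15 + Y Z$)
$d{\left(C \right)} = 15 + 2 C^{2}$ ($d{\left(C \right)} = \left(C^{2} + C C\right) + \left(15 + 0 C\right) = \left(C^{2} + C^{2}\right) + \left(15 + 0\right) = 2 C^{2} + 15 = 15 + 2 C^{2}$)
$- \frac{47671}{G{\left(-178,7 + 7 \cdot 3 \right)}} + \frac{d{\left(-164 \right)}}{-33348} = - \frac{47671}{3 \left(-178\right)} + \frac{15 + 2 \left(-164\right)^{2}}{-33348} = - \frac{47671}{-534} + \left(15 + 2 \cdot 26896\right) \left(- \frac{1}{33348}\right) = \left(-47671\right) \left(- \frac{1}{534}\right) + \left(15 + 53792\right) \left(- \frac{1}{33348}\right) = \frac{47671}{534} + 53807 \left(- \frac{1}{33348}\right) = \frac{47671}{534} - \frac{53807}{33348} = \frac{260166595}{2967972}$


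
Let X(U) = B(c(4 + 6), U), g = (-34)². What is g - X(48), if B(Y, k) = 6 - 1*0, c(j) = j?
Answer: 1150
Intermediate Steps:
B(Y, k) = 6 (B(Y, k) = 6 + 0 = 6)
g = 1156
X(U) = 6
g - X(48) = 1156 - 1*6 = 1156 - 6 = 1150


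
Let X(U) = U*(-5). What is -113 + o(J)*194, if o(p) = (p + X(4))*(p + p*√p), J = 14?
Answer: -16409 - 16296*√14 ≈ -77383.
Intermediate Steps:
X(U) = -5*U
o(p) = (-20 + p)*(p + p^(3/2)) (o(p) = (p - 5*4)*(p + p*√p) = (p - 20)*(p + p^(3/2)) = (-20 + p)*(p + p^(3/2)))
-113 + o(J)*194 = -113 + (14² + 14^(5/2) - 20*14 - 280*√14)*194 = -113 + (196 + 196*√14 - 280 - 280*√14)*194 = -113 + (-84 - 84*√14)*194 = -113 + (-16296 - 16296*√14) = -16409 - 16296*√14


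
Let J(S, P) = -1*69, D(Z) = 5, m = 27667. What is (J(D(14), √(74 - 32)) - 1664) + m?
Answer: 25934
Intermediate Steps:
J(S, P) = -69
(J(D(14), √(74 - 32)) - 1664) + m = (-69 - 1664) + 27667 = -1733 + 27667 = 25934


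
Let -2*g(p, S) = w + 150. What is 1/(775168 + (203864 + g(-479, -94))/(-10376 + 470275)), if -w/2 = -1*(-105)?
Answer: 459899/356499191926 ≈ 1.2900e-6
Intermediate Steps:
w = -210 (w = -(-2)*(-105) = -2*105 = -210)
g(p, S) = 30 (g(p, S) = -(-210 + 150)/2 = -1/2*(-60) = 30)
1/(775168 + (203864 + g(-479, -94))/(-10376 + 470275)) = 1/(775168 + (203864 + 30)/(-10376 + 470275)) = 1/(775168 + 203894/459899) = 1/(356499191926/459899) = 459899/356499191926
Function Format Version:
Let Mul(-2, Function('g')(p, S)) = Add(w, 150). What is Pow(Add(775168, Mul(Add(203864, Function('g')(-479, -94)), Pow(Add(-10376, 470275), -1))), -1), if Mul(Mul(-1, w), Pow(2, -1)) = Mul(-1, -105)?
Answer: Rational(459899, 356499191926) ≈ 1.2900e-6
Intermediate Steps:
w = -210 (w = Mul(-2, Mul(-1, -105)) = Mul(-2, 105) = -210)
Function('g')(p, S) = 30 (Function('g')(p, S) = Mul(Rational(-1, 2), Add(-210, 150)) = Mul(Rational(-1, 2), -60) = 30)
Pow(Add(775168, Mul(Add(203864, Function('g')(-479, -94)), Pow(Add(-10376, 470275), -1))), -1) = Pow(Add(775168, Mul(Add(203864, 30), Pow(Add(-10376, 470275), -1))), -1) = Pow(Add(775168, Mul(203894, Pow(459899, -1))), -1) = Pow(Add(775168, Mul(203894, Rational(1, 459899))), -1) = Pow(Add(775168, Rational(203894, 459899)), -1) = Pow(Rational(356499191926, 459899), -1) = Rational(459899, 356499191926)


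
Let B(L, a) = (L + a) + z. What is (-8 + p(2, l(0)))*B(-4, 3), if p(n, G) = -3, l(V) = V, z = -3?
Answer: 44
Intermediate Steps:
B(L, a) = -3 + L + a (B(L, a) = (L + a) - 3 = -3 + L + a)
(-8 + p(2, l(0)))*B(-4, 3) = (-8 - 3)*(-3 - 4 + 3) = -11*(-4) = 44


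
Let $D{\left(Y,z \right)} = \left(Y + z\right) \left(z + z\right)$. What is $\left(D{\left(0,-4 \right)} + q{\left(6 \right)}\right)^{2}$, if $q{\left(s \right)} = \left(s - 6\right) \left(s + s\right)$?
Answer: $1024$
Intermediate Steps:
$D{\left(Y,z \right)} = 2 z \left(Y + z\right)$ ($D{\left(Y,z \right)} = \left(Y + z\right) 2 z = 2 z \left(Y + z\right)$)
$q{\left(s \right)} = 2 s \left(-6 + s\right)$ ($q{\left(s \right)} = \left(-6 + s\right) 2 s = 2 s \left(-6 + s\right)$)
$\left(D{\left(0,-4 \right)} + q{\left(6 \right)}\right)^{2} = \left(2 \left(-4\right) \left(0 - 4\right) + 2 \cdot 6 \left(-6 + 6\right)\right)^{2} = \left(2 \left(-4\right) \left(-4\right) + 2 \cdot 6 \cdot 0\right)^{2} = \left(32 + 0\right)^{2} = 32^{2} = 1024$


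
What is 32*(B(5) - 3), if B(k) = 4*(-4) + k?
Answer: -448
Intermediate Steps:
B(k) = -16 + k
32*(B(5) - 3) = 32*((-16 + 5) - 3) = 32*(-11 - 3) = 32*(-14) = -448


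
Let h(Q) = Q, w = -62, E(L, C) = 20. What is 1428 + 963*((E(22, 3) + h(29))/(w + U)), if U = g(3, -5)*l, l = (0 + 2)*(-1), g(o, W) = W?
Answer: 27069/52 ≈ 520.56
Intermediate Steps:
l = -2 (l = 2*(-1) = -2)
U = 10 (U = -5*(-2) = 10)
1428 + 963*((E(22, 3) + h(29))/(w + U)) = 1428 + 963*((20 + 29)/(-62 + 10)) = 1428 + 963*(49/(-52)) = 1428 + 963*(49*(-1/52)) = 1428 + 963*(-49/52) = 1428 - 47187/52 = 27069/52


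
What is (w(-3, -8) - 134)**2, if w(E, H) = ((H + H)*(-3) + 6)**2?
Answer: 7739524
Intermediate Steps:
w(E, H) = (6 - 6*H)**2 (w(E, H) = ((2*H)*(-3) + 6)**2 = (-6*H + 6)**2 = (6 - 6*H)**2)
(w(-3, -8) - 134)**2 = (36*(-1 - 8)**2 - 134)**2 = (36*(-9)**2 - 134)**2 = (36*81 - 134)**2 = (2916 - 134)**2 = 2782**2 = 7739524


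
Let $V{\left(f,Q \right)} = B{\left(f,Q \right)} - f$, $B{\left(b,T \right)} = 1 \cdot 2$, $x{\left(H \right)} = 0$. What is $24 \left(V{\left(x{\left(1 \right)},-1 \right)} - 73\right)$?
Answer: $-1704$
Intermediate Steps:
$B{\left(b,T \right)} = 2$
$V{\left(f,Q \right)} = 2 - f$
$24 \left(V{\left(x{\left(1 \right)},-1 \right)} - 73\right) = 24 \left(\left(2 - 0\right) - 73\right) = 24 \left(\left(2 + 0\right) - 73\right) = 24 \left(2 - 73\right) = 24 \left(-71\right) = -1704$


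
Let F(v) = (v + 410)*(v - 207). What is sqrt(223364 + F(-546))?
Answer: 2*sqrt(81443) ≈ 570.76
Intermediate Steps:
F(v) = (-207 + v)*(410 + v) (F(v) = (410 + v)*(-207 + v) = (-207 + v)*(410 + v))
sqrt(223364 + F(-546)) = sqrt(223364 + (-84870 + (-546)**2 + 203*(-546))) = sqrt(223364 + (-84870 + 298116 - 110838)) = sqrt(223364 + 102408) = sqrt(325772) = 2*sqrt(81443)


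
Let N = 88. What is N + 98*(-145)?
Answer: -14122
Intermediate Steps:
N + 98*(-145) = 88 + 98*(-145) = 88 - 14210 = -14122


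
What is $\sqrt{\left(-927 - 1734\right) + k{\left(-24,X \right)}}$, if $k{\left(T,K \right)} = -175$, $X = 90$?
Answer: $2 i \sqrt{709} \approx 53.254 i$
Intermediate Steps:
$\sqrt{\left(-927 - 1734\right) + k{\left(-24,X \right)}} = \sqrt{\left(-927 - 1734\right) - 175} = \sqrt{-2661 - 175} = \sqrt{-2836} = 2 i \sqrt{709}$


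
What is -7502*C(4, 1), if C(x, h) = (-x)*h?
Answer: 30008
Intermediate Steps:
C(x, h) = -h*x
-7502*C(4, 1) = -(-7502)*4 = -7502*(-4) = 30008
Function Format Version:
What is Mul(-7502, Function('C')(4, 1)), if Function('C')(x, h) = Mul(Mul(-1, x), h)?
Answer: 30008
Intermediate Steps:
Function('C')(x, h) = Mul(-1, h, x)
Mul(-7502, Function('C')(4, 1)) = Mul(-7502, Mul(-1, 1, 4)) = Mul(-7502, -4) = 30008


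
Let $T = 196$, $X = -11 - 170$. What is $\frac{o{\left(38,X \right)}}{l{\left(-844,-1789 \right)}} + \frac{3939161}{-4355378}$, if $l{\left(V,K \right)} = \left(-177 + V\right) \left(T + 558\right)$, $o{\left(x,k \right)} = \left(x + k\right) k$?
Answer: $- \frac{60485198424}{64479193601} \approx -0.93806$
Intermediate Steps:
$X = -181$ ($X = -11 - 170 = -181$)
$o{\left(x,k \right)} = k \left(k + x\right)$ ($o{\left(x,k \right)} = \left(k + x\right) k = k \left(k + x\right)$)
$l{\left(V,K \right)} = -133458 + 754 V$ ($l{\left(V,K \right)} = \left(-177 + V\right) \left(196 + 558\right) = \left(-177 + V\right) 754 = -133458 + 754 V$)
$\frac{o{\left(38,X \right)}}{l{\left(-844,-1789 \right)}} + \frac{3939161}{-4355378} = \frac{\left(-181\right) \left(-181 + 38\right)}{-133458 + 754 \left(-844\right)} + \frac{3939161}{-4355378} = \frac{\left(-181\right) \left(-143\right)}{-133458 - 636376} + 3939161 \left(- \frac{1}{4355378}\right) = \frac{25883}{-769834} - \frac{3939161}{4355378} = 25883 \left(- \frac{1}{769834}\right) - \frac{3939161}{4355378} = - \frac{1991}{59218} - \frac{3939161}{4355378} = - \frac{60485198424}{64479193601}$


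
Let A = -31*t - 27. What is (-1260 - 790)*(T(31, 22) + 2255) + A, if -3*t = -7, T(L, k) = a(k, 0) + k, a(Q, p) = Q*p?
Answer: -14003848/3 ≈ -4.6680e+6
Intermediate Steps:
T(L, k) = k (T(L, k) = k*0 + k = 0 + k = k)
t = 7/3 (t = -⅓*(-7) = 7/3 ≈ 2.3333)
A = -298/3 (A = -31*7/3 - 27 = -217/3 - 27 = -298/3 ≈ -99.333)
(-1260 - 790)*(T(31, 22) + 2255) + A = (-1260 - 790)*(22 + 2255) - 298/3 = -2050*2277 - 298/3 = -4667850 - 298/3 = -14003848/3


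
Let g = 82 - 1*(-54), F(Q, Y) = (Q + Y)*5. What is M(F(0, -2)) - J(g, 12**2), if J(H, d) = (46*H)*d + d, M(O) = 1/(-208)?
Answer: -187409665/208 ≈ -9.0101e+5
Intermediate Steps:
F(Q, Y) = 5*Q + 5*Y
g = 136 (g = 82 + 54 = 136)
M(O) = -1/208
J(H, d) = d + 46*H*d (J(H, d) = 46*H*d + d = d + 46*H*d)
M(F(0, -2)) - J(g, 12**2) = -1/208 - 12**2*(1 + 46*136) = -1/208 - 144*(1 + 6256) = -1/208 - 144*6257 = -1/208 - 1*901008 = -1/208 - 901008 = -187409665/208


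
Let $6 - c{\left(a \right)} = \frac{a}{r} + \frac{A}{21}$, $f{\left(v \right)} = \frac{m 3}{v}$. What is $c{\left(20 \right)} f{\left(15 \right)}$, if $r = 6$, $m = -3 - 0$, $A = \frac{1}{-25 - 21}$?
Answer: $- \frac{2577}{1610} \approx -1.6006$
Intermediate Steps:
$A = - \frac{1}{46}$ ($A = \frac{1}{-46} = - \frac{1}{46} \approx -0.021739$)
$m = -3$ ($m = -3 + 0 = -3$)
$f{\left(v \right)} = - \frac{9}{v}$ ($f{\left(v \right)} = \frac{\left(-3\right) 3}{v} = - \frac{9}{v}$)
$c{\left(a \right)} = \frac{5797}{966} - \frac{a}{6}$ ($c{\left(a \right)} = 6 - \left(\frac{a}{6} - \frac{1}{46 \cdot 21}\right) = 6 - \left(a \frac{1}{6} - \frac{1}{966}\right) = 6 - \left(\frac{a}{6} - \frac{1}{966}\right) = 6 - \left(- \frac{1}{966} + \frac{a}{6}\right) = \frac{5797}{966} - \frac{a}{6}$)
$c{\left(20 \right)} f{\left(15 \right)} = \left(\frac{5797}{966} - \frac{10}{3}\right) \left(- \frac{9}{15}\right) = \left(\frac{5797}{966} - \frac{10}{3}\right) \left(\left(-9\right) \frac{1}{15}\right) = \frac{859}{322} \left(- \frac{3}{5}\right) = - \frac{2577}{1610}$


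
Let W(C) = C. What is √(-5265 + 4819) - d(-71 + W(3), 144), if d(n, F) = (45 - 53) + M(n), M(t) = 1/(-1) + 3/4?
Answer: 33/4 + I*√446 ≈ 8.25 + 21.119*I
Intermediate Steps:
M(t) = -¼ (M(t) = 1*(-1) + 3*(¼) = -1 + ¾ = -¼)
d(n, F) = -33/4 (d(n, F) = (45 - 53) - ¼ = -8 - ¼ = -33/4)
√(-5265 + 4819) - d(-71 + W(3), 144) = √(-5265 + 4819) - 1*(-33/4) = √(-446) + 33/4 = I*√446 + 33/4 = 33/4 + I*√446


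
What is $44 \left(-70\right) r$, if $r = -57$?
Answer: $175560$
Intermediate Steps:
$44 \left(-70\right) r = 44 \left(-70\right) \left(-57\right) = \left(-3080\right) \left(-57\right) = 175560$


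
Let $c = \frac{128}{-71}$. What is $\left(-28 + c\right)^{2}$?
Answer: $\frac{4477456}{5041} \approx 888.21$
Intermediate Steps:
$c = - \frac{128}{71}$ ($c = 128 \left(- \frac{1}{71}\right) = - \frac{128}{71} \approx -1.8028$)
$\left(-28 + c\right)^{2} = \left(-28 - \frac{128}{71}\right)^{2} = \left(- \frac{2116}{71}\right)^{2} = \frac{4477456}{5041}$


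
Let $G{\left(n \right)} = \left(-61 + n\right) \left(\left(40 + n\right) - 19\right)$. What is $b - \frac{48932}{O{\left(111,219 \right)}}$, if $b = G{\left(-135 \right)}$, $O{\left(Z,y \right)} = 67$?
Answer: $\frac{1448116}{67} \approx 21614.0$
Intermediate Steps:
$G{\left(n \right)} = \left(-61 + n\right) \left(21 + n\right)$
$b = 22344$ ($b = -1281 + \left(-135\right)^{2} - -5400 = -1281 + 18225 + 5400 = 22344$)
$b - \frac{48932}{O{\left(111,219 \right)}} = 22344 - \frac{48932}{67} = \frac{1448116}{67}$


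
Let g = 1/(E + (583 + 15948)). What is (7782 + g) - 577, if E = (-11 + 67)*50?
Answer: 139279856/19331 ≈ 7205.0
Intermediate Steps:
E = 2800 (E = 56*50 = 2800)
g = 1/19331 (g = 1/(2800 + (583 + 15948)) = 1/(2800 + 16531) = 1/19331 ≈ 5.1730e-5)
(7782 + g) - 577 = (7782 + 1/19331) - 577 = 150433843/19331 - 577 = 139279856/19331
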